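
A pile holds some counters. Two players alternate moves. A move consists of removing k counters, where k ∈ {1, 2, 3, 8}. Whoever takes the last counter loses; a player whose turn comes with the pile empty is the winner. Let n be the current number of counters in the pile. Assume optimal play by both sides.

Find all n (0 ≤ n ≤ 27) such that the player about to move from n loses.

Classify positions by backward induction: terminal positions (no move available) are W. From any other position, the mover wins iff some move reaches an L.
n=0: no move; the opponent has just taken the last counter and therefore loses → W
n=1: L (sole option 0(W) is W)
n=2: W (go to 1, an L position)
n=3: W (go to 1, an L position)
n=4: W (go to 1, an L position)
n=5: L (options 4(W), 3(W), 2(W) are all W)
n=6: W (go to 5, an L position)
n=7: W (go to 5, an L position)
n=8: W (go to 5, an L position)
n=9: W (go to 1, an L position)
n=10: L (options 9(W), 8(W), 7(W), 2(W) are all W)
n=11: W (go to 10, an L position)
n=12: W (go to 10, an L position)
n=13: W (go to 10, an L position)
n=14: L (options 13(W), 12(W), 11(W), 6(W) are all W)
n=15: W (go to 14, an L position)
n=16: W (go to 14, an L position)
n=17: W (go to 14, an L position)
n=18: W (go to 10, an L position)
n=19: L (options 18(W), 17(W), 16(W), 11(W) are all W)
n=20: W (go to 19, an L position)
n=21: W (go to 19, an L position)
n=22: W (go to 19, an L position)
n=23: L (options 22(W), 21(W), 20(W), 15(W) are all W)
n=24: W (go to 23, an L position)
n=25: W (go to 23, an L position)
n=26: W (go to 23, an L position)
n=27: W (go to 19, an L position)
The losing starting values of n are exactly the entries labelled L in this table (6 of them).

1, 5, 10, 14, 19, 23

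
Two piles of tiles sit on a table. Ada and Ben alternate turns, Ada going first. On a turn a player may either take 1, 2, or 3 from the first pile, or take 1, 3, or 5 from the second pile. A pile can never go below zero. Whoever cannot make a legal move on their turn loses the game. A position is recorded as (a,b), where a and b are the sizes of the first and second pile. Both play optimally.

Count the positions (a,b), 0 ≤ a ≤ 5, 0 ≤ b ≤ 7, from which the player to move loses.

16

Compute win/loss labels from the base case upward. A position with no move is L. Any other position is W if it can reach an L in one move, else L.
Every move lowers a or b (never raises either), so fill the grid row by row in increasing a, and left to right within a row: each cell's successors are then already labelled.
      b=0  b=1  b=2  b=3  b=4  b=5  b=6  b=7
a=0:    L    W    L    W    L    W    L    W
a=1:    W    L    W    L    W    L    W    L
a=2:    W    W    W    W    W    W    W    W
a=3:    W    W    W    W    W    W    W    W
a=4:    L    W    L    W    L    W    L    W
a=5:    W    L    W    L    W    L    W    L
Cells with no legal move (terminal, hence L): (0,0).
The remaining L cells, each justified by listing all of its moves:
(0,2): →(0,1)(W) only, which is W, so L
(0,4): →(0,3)(W), (0,1)(W) — all W, so L
(0,6): →(0,5)(W), (0,3)(W), (0,1)(W) — all W, so L
(1,1): →(0,1)(W), (1,0)(W) — all W, so L
(1,3): →(0,3)(W), (1,2)(W), (1,0)(W) — all W, so L
(1,5): →(0,5)(W), (1,4)(W), (1,2)(W), (1,0)(W) — all W, so L
(1,7): →(0,7)(W), (1,6)(W), (1,4)(W), (1,2)(W) — all W, so L
(4,0): →(3,0)(W), (2,0)(W), (1,0)(W) — all W, so L
(4,2): →(3,2)(W), (2,2)(W), (1,2)(W), (4,1)(W) — all W, so L
(4,4): →(3,4)(W), (2,4)(W), (1,4)(W), (4,3)(W), (4,1)(W) — all W, so L
(4,6): →(3,6)(W), (2,6)(W), (1,6)(W), (4,5)(W), (4,3)(W), (4,1)(W) — all W, so L
(5,1): →(4,1)(W), (3,1)(W), (2,1)(W), (5,0)(W) — all W, so L
(5,3): →(4,3)(W), (3,3)(W), (2,3)(W), (5,2)(W), (5,0)(W) — all W, so L
(5,5): →(4,5)(W), (3,5)(W), (2,5)(W), (5,4)(W), (5,2)(W), (5,0)(W) — all W, so L
(5,7): →(4,7)(W), (3,7)(W), (2,7)(W), (5,6)(W), (5,4)(W), (5,2)(W) — all W, so L
Every other cell has at least one move into one of the L cells above, so it is W.
L cells per row: a=0: 4, a=1: 4, a=2: 0, a=3: 0, a=4: 4, a=5: 4; total 16.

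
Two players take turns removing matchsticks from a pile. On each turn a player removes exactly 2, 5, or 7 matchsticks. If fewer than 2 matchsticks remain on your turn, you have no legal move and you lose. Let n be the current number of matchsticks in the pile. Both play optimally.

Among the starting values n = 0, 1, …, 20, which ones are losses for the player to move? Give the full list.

0, 1, 4, 10, 13, 14

Work bottom-up. With no move the player to move loses. Otherwise the position is W if at least one move leads to an L position for the opponent, and L if every move leads to a W.
n=0: no move → L
n=1: no move → L
n=2: →0(L), so W
n=3: →1(L), so W
n=4: →2(W) only, which is W, so L
n=5: →0(L), so W
n=6: →4(L), so W
n=7: →0(L), so W
n=8: →1(L), so W
n=9: →4(L), so W
n=10: →8(W), 5(W), 3(W) — all W, so L
n=11: →4(L), so W
n=12: →10(L), so W
n=13: →11(W), 8(W), 6(W) — all W, so L
n=14: →12(W), 9(W), 7(W) — all W, so L
n=15: →13(L), so W
n=16: →14(L), so W
n=17: →10(L), so W
n=18: →13(L), so W
n=19: →14(L), so W
n=20: →13(L), so W
The losing starting values of n are exactly the entries labelled L in this table (6 of them).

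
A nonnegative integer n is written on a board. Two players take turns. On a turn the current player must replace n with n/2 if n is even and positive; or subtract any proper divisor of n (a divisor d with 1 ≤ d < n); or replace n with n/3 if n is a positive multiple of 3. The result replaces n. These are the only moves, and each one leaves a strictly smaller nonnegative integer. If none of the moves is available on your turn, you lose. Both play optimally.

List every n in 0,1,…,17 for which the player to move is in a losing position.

Positions with no move are L. A position that does have a move is losing for the player to move precisely when every available move leads to a winning position for the opponent. Fill in the labels:
n=0: no move → L
n=1: no move → L
n=2: W (go to 1, an L position)
n=3: W (go to 1, an L position)
n=4: L (options 2(W), 3(W) are all W)
n=5: W (go to 4, an L position)
n=6: W (go to 4, an L position)
n=7: L (sole option 6(W) is W)
n=8: W (go to 4, an L position)
n=9: L (options 3(W), 6(W), 8(W) are all W)
n=10: W (go to 9, an L position)
n=11: L (sole option 10(W) is W)
n=12: W (go to 4, an L position)
n=13: L (sole option 12(W) is W)
n=14: W (go to 7, an L position)
n=15: L (options 5(W), 10(W), 12(W), 14(W) are all W)
n=16: W (go to 15, an L position)
n=17: L (sole option 16(W) is W)
The losing starting values of n are exactly the entries labelled L in this table (9 of them).

0, 1, 4, 7, 9, 11, 13, 15, 17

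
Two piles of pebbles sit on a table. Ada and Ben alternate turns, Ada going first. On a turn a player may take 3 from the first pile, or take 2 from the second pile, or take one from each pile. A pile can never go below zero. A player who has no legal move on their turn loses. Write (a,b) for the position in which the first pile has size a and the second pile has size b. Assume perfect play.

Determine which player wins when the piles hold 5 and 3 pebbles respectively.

Build the W/L table. Terminal = L. A non-terminal position is W if it has a move to some L; otherwise it is L.
No move ever increases a pile, so every position that can arise here has a ≤ 5 and b ≤ 3; it is enough to label the cells with 0 ≤ a ≤ 5 and 0 ≤ b ≤ 3.
Every move lowers a or b (never raises either), so fill the grid row by row in increasing a, and left to right within a row: each cell's successors are then already labelled.
      b=0  b=1  b=2  b=3
a=0:    L    L    W    W
a=1:    L    W    W    L
a=2:    L    W    W    L
a=3:    W    W    L    L
a=4:    W    L    L    W
a=5:    W    L    W    W
Cells with no legal move (terminal, hence L): (0,0), (0,1), (1,0), (2,0).
The remaining L cells, each justified by listing all of its moves:
(1,3): moves to (1,1)(W), (0,2)(W); every one is W ⇒ L
(2,3): moves to (2,1)(W), (1,2)(W); every one is W ⇒ L
(3,2): moves to (0,2)(W), (3,0)(W), (2,1)(W); every one is W ⇒ L
(3,3): moves to (0,3)(W), (3,1)(W), (2,2)(W); every one is W ⇒ L
(4,1): moves to (1,1)(W), (3,0)(W); every one is W ⇒ L
(4,2): moves to (1,2)(W), (4,0)(W), (3,1)(W); every one is W ⇒ L
(5,1): moves to (2,1)(W), (4,0)(W); every one is W ⇒ L
Every other cell has at least one move into one of the L cells above, so it is W.
From (5,3) Ada can move to (2,3), reaching an L position.

Ada wins.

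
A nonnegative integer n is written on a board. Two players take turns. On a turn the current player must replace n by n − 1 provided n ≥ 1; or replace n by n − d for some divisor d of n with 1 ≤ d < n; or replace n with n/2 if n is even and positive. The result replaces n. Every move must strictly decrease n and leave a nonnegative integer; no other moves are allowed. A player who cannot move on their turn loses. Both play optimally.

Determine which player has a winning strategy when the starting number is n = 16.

The first player wins.

Work bottom-up. With no move the player to move loses. Otherwise the position is W if at least one move leads to an L position for the opponent, and L if every move leads to a W.
n=0: no move → L
n=1: →0(L), so W
n=2: →1(W) only, which is W, so L
n=3: →2(L), so W
n=4: →2(L), so W
n=5: →4(W) only, which is W, so L
n=6: →5(L), so W
n=7: →6(W) only, which is W, so L
n=8: →7(L), so W
n=9: →6(W), 8(W) — all W, so L
n=10: →5(L), so W
n=11: →10(W) only, which is W, so L
n=12: →9(L), so W
n=13: →12(W) only, which is W, so L
n=14: →7(L), so W
n=15: →10(W), 12(W), 14(W) — all W, so L
n=16: →15(L), so W
From 16 the player to move can move to 15, reaching an L position.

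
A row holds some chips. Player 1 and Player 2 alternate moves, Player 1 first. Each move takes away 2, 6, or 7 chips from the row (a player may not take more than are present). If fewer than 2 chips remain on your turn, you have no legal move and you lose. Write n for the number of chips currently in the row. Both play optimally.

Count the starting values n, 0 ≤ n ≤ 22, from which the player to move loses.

Positions with no move are L. A position that does have a move is losing for the player to move precisely when every available move leads to a winning position for the opponent. Fill in the labels:
n=0: no move → L
n=1: no move → L
n=2: reaches L-position 0 → W
n=3: reaches L-position 1 → W
n=4: only reaches 2(W), which is W → L
n=5: only reaches 3(W), which is W → L
n=6: reaches L-position 4 → W
n=7: reaches L-position 5 → W
n=8: reaches L-position 1 → W
n=9: only reaches 7(W), 3(W), 2(W), all W → L
n=10: reaches L-position 4 → W
n=11: reaches L-position 9 → W
n=12: reaches L-position 5 → W
n=13: only reaches 11(W), 7(W), 6(W), all W → L
n=14: only reaches 12(W), 8(W), 7(W), all W → L
n=15: reaches L-position 13 → W
n=16: reaches L-position 14 → W
n=17: only reaches 15(W), 11(W), 10(W), all W → L
n=18: only reaches 16(W), 12(W), 11(W), all W → L
n=19: reaches L-position 17 → W
n=20: reaches L-position 18 → W
n=21: reaches L-position 14 → W
n=22: only reaches 20(W), 16(W), 15(W), all W → L
L entries with 0 ≤ n ≤ 22: n = 0, 1, 4, 5, 9, 13, 14, 17, 18, 22; that makes 10.

10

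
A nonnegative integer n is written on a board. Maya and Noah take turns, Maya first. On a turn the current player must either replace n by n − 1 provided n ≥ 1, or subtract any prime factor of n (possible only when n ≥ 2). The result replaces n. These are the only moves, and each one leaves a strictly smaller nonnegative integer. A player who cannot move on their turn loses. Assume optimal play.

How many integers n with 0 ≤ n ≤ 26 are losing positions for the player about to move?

Positions with no move are L. A position that does have a move is losing for the player to move precisely when every available move leads to a winning position for the opponent. Fill in the labels:
n=0: no move → L
n=1: reaches L-position 0 → W
n=2: reaches L-position 0 → W
n=3: reaches L-position 0 → W
n=4: only reaches 2(W), 3(W), all W → L
n=5: reaches L-position 0 → W
n=6: reaches L-position 4 → W
n=7: reaches L-position 0 → W
n=8: only reaches 6(W), 7(W), all W → L
n=9: reaches L-position 8 → W
n=10: reaches L-position 8 → W
n=11: reaches L-position 0 → W
n=12: only reaches 9(W), 10(W), 11(W), all W → L
n=13: reaches L-position 0 → W
n=14: reaches L-position 12 → W
n=15: reaches L-position 12 → W
n=16: only reaches 14(W), 15(W), all W → L
n=17: reaches L-position 0 → W
n=18: reaches L-position 16 → W
n=19: reaches L-position 0 → W
n=20: only reaches 15(W), 18(W), 19(W), all W → L
n=21: reaches L-position 20 → W
n=22: reaches L-position 20 → W
n=23: reaches L-position 0 → W
n=24: only reaches 21(W), 22(W), 23(W), all W → L
n=25: reaches L-position 20 → W
n=26: reaches L-position 24 → W
L entries with 0 ≤ n ≤ 26: n = 0, 4, 8, 12, 16, 20, 24; that makes 7.

7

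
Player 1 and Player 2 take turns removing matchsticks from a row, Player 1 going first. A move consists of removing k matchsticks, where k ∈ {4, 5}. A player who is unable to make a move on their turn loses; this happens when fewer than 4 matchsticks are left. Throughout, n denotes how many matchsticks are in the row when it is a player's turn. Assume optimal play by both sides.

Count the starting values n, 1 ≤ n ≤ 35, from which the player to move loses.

15

Positions with no move are L. A position that does have a move is losing for the player to move precisely when every available move leads to a winning position for the opponent. Fill in the labels:
n=0: no move → L
n=1: no move → L
n=2: no move → L
n=3: no move → L
n=4: can move to 0, which is L ⇒ W
n=5: can move to 1, which is L ⇒ W
n=6: can move to 2, which is L ⇒ W
n=7: can move to 3, which is L ⇒ W
n=8: can move to 3, which is L ⇒ W
n=9: moves to 5(W), 4(W); every one is W ⇒ L
n=10: moves to 6(W), 5(W); every one is W ⇒ L
n=11: moves to 7(W), 6(W); every one is W ⇒ L
n=12: moves to 8(W), 7(W); every one is W ⇒ L
n=13: can move to 9, which is L ⇒ W
n=14: can move to 10, which is L ⇒ W
n=15: can move to 11, which is L ⇒ W
n=16: can move to 12, which is L ⇒ W
n=17: can move to 12, which is L ⇒ W
n=18: moves to 14(W), 13(W); every one is W ⇒ L
n=19: moves to 15(W), 14(W); every one is W ⇒ L
n=20: moves to 16(W), 15(W); every one is W ⇒ L
n=21: moves to 17(W), 16(W); every one is W ⇒ L
n=22: can move to 18, which is L ⇒ W
n=23: can move to 19, which is L ⇒ W
n=24: can move to 20, which is L ⇒ W
n=25: can move to 21, which is L ⇒ W
n=26: can move to 21, which is L ⇒ W
n=27: moves to 23(W), 22(W); every one is W ⇒ L
n=28: moves to 24(W), 23(W); every one is W ⇒ L
n=29: moves to 25(W), 24(W); every one is W ⇒ L
n=30: moves to 26(W), 25(W); every one is W ⇒ L
n=31: can move to 27, which is L ⇒ W
n=32: can move to 28, which is L ⇒ W
n=33: can move to 29, which is L ⇒ W
n=34: can move to 30, which is L ⇒ W
n=35: can move to 30, which is L ⇒ W
L entries with 1 ≤ n ≤ 35 (n=0 is outside the asked range and is not counted): n = 1, 2, 3, 9, 10, 11, 12, 18, 19, 20, 21, 27, 28, 29, 30; that makes 15.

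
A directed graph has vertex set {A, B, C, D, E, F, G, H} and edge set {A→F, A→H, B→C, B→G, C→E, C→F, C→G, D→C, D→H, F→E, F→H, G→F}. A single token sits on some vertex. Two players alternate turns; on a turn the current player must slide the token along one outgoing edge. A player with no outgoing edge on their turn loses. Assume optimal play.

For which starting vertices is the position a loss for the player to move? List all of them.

E, G, H

Label each position W (a win for the player to move) or L (a loss). A position with no legal move is L; any other position is W exactly when some move reaches an L, and L when every move reaches a W.
Every edge goes from a vertex to one that appears earlier in the order H, E, F, G, A, C, B, D, so processing vertices in that order labels each vertex after all of its successors.
H: no outgoing edge → L
E: no outgoing edge → L
F: W (go to E, an L position)
G: L (sole option F(W) is W)
A: W (go to H, an L position)
C: W (go to G, an L position)
B: W (go to G, an L position)
D: W (go to H, an L position)
The losing starting vertices are exactly the entries labelled L in this table (3 of them).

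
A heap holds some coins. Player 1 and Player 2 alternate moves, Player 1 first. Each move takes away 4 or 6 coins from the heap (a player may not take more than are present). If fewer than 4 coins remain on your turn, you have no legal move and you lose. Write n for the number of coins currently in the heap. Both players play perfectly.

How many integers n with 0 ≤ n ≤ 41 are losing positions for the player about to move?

18

Positions with no move are L. A position that does have a move is losing for the player to move precisely when every available move leads to a winning position for the opponent. Fill in the labels:
n=0: no move → L
n=1: no move → L
n=2: no move → L
n=3: no move → L
n=4: can move to 0, which is L ⇒ W
n=5: can move to 1, which is L ⇒ W
n=6: can move to 2, which is L ⇒ W
n=7: can move to 3, which is L ⇒ W
n=8: can move to 2, which is L ⇒ W
n=9: can move to 3, which is L ⇒ W
n=10: moves to 6(W), 4(W); every one is W ⇒ L
n=11: moves to 7(W), 5(W); every one is W ⇒ L
n=12: moves to 8(W), 6(W); every one is W ⇒ L
n=13: moves to 9(W), 7(W); every one is W ⇒ L
n=14: can move to 10, which is L ⇒ W
n=15: can move to 11, which is L ⇒ W
n=16: can move to 12, which is L ⇒ W
n=17: can move to 13, which is L ⇒ W
n=18: can move to 12, which is L ⇒ W
n=19: can move to 13, which is L ⇒ W
n=20: moves to 16(W), 14(W); every one is W ⇒ L
n=21: moves to 17(W), 15(W); every one is W ⇒ L
n=22: moves to 18(W), 16(W); every one is W ⇒ L
n=23: moves to 19(W), 17(W); every one is W ⇒ L
n=24: can move to 20, which is L ⇒ W
n=25: can move to 21, which is L ⇒ W
n=26: can move to 22, which is L ⇒ W
n=27: can move to 23, which is L ⇒ W
n=28: can move to 22, which is L ⇒ W
n=29: can move to 23, which is L ⇒ W
n=30: moves to 26(W), 24(W); every one is W ⇒ L
n=31: moves to 27(W), 25(W); every one is W ⇒ L
n=32: moves to 28(W), 26(W); every one is W ⇒ L
n=33: moves to 29(W), 27(W); every one is W ⇒ L
n=34: can move to 30, which is L ⇒ W
n=35: can move to 31, which is L ⇒ W
n=36: can move to 32, which is L ⇒ W
n=37: can move to 33, which is L ⇒ W
n=38: can move to 32, which is L ⇒ W
n=39: can move to 33, which is L ⇒ W
n=40: moves to 36(W), 34(W); every one is W ⇒ L
n=41: moves to 37(W), 35(W); every one is W ⇒ L
L entries with 0 ≤ n ≤ 41: n = 0, 1, 2, 3, 10, 11, 12, 13, 20, 21, 22, 23, 30, 31, 32, 33, 40, 41; that makes 18.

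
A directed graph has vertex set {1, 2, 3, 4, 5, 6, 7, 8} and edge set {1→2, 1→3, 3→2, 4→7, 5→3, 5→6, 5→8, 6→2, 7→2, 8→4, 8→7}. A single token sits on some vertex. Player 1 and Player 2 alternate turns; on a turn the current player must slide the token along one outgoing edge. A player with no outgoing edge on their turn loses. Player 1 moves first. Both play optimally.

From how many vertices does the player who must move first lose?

3

Classify positions by backward induction: terminal positions (no move available) are L. From any other position, the mover wins iff some move reaches an L.
Every edge goes from a vertex to one that appears earlier in the order 2, 3, 7, 1, 6, 4, 8, 5, so processing vertices in that order labels each vertex after all of its successors.
2: no outgoing edge → L
3: →2(L), so W
7: →2(L), so W
1: →2(L), so W
6: →2(L), so W
4: →7(W) only, which is W, so L
8: →4(L), so W
5: →8(W), 6(W), 3(W) — all W, so L
The L vertices are 2, 4, 5; that is 3 in all.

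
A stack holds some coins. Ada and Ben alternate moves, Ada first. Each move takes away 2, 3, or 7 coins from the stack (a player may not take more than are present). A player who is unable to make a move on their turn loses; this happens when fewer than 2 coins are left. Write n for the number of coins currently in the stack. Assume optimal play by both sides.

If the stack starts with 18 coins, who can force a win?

Ada wins.

Build the W/L table. Terminal = L. A non-terminal position is W if it has a move to some L; otherwise it is L.
n=0: no move → L
n=1: no move → L
n=2: reaches L-position 0 → W
n=3: reaches L-position 1 → W
n=4: reaches L-position 1 → W
n=5: only reaches 3(W), 2(W), all W → L
n=6: only reaches 4(W), 3(W), all W → L
n=7: reaches L-position 5 → W
n=8: reaches L-position 6 → W
n=9: reaches L-position 6 → W
n=10: only reaches 8(W), 7(W), 3(W), all W → L
n=11: only reaches 9(W), 8(W), 4(W), all W → L
n=12: reaches L-position 10 → W
n=13: reaches L-position 11 → W
n=14: reaches L-position 11 → W
n=15: only reaches 13(W), 12(W), 8(W), all W → L
n=16: only reaches 14(W), 13(W), 9(W), all W → L
n=17: reaches L-position 15 → W
n=18: reaches L-position 16 → W
From 18 Ada can remove 2, leaving 16, reaching an L position.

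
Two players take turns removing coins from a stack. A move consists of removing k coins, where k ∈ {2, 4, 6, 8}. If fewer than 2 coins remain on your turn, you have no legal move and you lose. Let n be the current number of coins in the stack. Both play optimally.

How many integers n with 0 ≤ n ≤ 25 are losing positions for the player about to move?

Positions with no move are L. A position that does have a move is losing for the player to move precisely when every available move leads to a winning position for the opponent. Fill in the labels:
n=0: no move → L
n=1: no move → L
n=2: can move to 0, which is L ⇒ W
n=3: can move to 1, which is L ⇒ W
n=4: can move to 0, which is L ⇒ W
n=5: can move to 1, which is L ⇒ W
n=6: can move to 0, which is L ⇒ W
n=7: can move to 1, which is L ⇒ W
n=8: can move to 0, which is L ⇒ W
n=9: can move to 1, which is L ⇒ W
n=10: moves to 8(W), 6(W), 4(W), 2(W); every one is W ⇒ L
n=11: moves to 9(W), 7(W), 5(W), 3(W); every one is W ⇒ L
n=12: can move to 10, which is L ⇒ W
n=13: can move to 11, which is L ⇒ W
n=14: can move to 10, which is L ⇒ W
n=15: can move to 11, which is L ⇒ W
n=16: can move to 10, which is L ⇒ W
n=17: can move to 11, which is L ⇒ W
n=18: can move to 10, which is L ⇒ W
n=19: can move to 11, which is L ⇒ W
n=20: moves to 18(W), 16(W), 14(W), 12(W); every one is W ⇒ L
n=21: moves to 19(W), 17(W), 15(W), 13(W); every one is W ⇒ L
n=22: can move to 20, which is L ⇒ W
n=23: can move to 21, which is L ⇒ W
n=24: can move to 20, which is L ⇒ W
n=25: can move to 21, which is L ⇒ W
L entries with 0 ≤ n ≤ 25: n = 0, 1, 10, 11, 20, 21; that makes 6.

6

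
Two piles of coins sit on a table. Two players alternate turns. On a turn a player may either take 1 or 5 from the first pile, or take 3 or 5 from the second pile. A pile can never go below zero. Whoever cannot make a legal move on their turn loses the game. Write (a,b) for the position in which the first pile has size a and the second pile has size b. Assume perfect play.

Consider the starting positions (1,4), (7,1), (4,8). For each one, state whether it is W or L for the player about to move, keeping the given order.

(1,4): L, (7,1): W, (4,8): L

Compute win/loss labels from the base case upward. A position with no move is L. Any other position is W if it can reach an L in one move, else L.
No move ever increases a pile, so every position that can arise here has a ≤ 7 and b ≤ 8; it is enough to label the cells with 0 ≤ a ≤ 7 and 0 ≤ b ≤ 8.
Every move lowers a or b (never raises either), so fill the grid row by row in increasing a, and left to right within a row: each cell's successors are then already labelled.
      b=0  b=1  b=2  b=3  b=4  b=5  b=6  b=7  b=8
a=0:    L    L    L    W    W    W    W    W    L
a=1:    W    W    W    L    L    L    W    W    W
a=2:    L    L    L    W    W    W    W    W    L
a=3:    W    W    W    L    L    L    W    W    W
a=4:    L    L    L    W    W    W    W    W    L
a=5:    W    W    W    L    L    L    W    W    W
a=6:    L    L    L    W    W    W    W    W    L
a=7:    W    W    W    L    L    L    W    W    W
Cells with no legal move (terminal, hence L): (0,0), (0,1), (0,2).
The remaining L cells, each justified by listing all of its moves:
(0,8): moves to (0,5)(W), (0,3)(W); every one is W ⇒ L
(1,3): moves to (0,3)(W), (1,0)(W); every one is W ⇒ L
(1,4): moves to (0,4)(W), (1,1)(W); every one is W ⇒ L
(1,5): moves to (0,5)(W), (1,2)(W), (1,0)(W); every one is W ⇒ L
(2,0): the only move is to (1,0)(W), a W ⇒ L
(2,1): the only move is to (1,1)(W), a W ⇒ L
(2,2): the only move is to (1,2)(W), a W ⇒ L
(2,8): moves to (1,8)(W), (2,5)(W), (2,3)(W); every one is W ⇒ L
(3,3): moves to (2,3)(W), (3,0)(W); every one is W ⇒ L
(3,4): moves to (2,4)(W), (3,1)(W); every one is W ⇒ L
(3,5): moves to (2,5)(W), (3,2)(W), (3,0)(W); every one is W ⇒ L
(4,0): the only move is to (3,0)(W), a W ⇒ L
(4,1): the only move is to (3,1)(W), a W ⇒ L
(4,2): the only move is to (3,2)(W), a W ⇒ L
(4,8): moves to (3,8)(W), (4,5)(W), (4,3)(W); every one is W ⇒ L
(5,3): moves to (4,3)(W), (0,3)(W), (5,0)(W); every one is W ⇒ L
(5,4): moves to (4,4)(W), (0,4)(W), (5,1)(W); every one is W ⇒ L
(5,5): moves to (4,5)(W), (0,5)(W), (5,2)(W), (5,0)(W); every one is W ⇒ L
(6,0): moves to (5,0)(W), (1,0)(W); every one is W ⇒ L
(6,1): moves to (5,1)(W), (1,1)(W); every one is W ⇒ L
(6,2): moves to (5,2)(W), (1,2)(W); every one is W ⇒ L
(6,8): moves to (5,8)(W), (1,8)(W), (6,5)(W), (6,3)(W); every one is W ⇒ L
(7,3): moves to (6,3)(W), (2,3)(W), (7,0)(W); every one is W ⇒ L
(7,4): moves to (6,4)(W), (2,4)(W), (7,1)(W); every one is W ⇒ L
(7,5): moves to (6,5)(W), (2,5)(W), (7,2)(W), (7,0)(W); every one is W ⇒ L
Every other cell has at least one move into one of the L cells above, so it is W.
(1,4): one of the L cells justified above, so L
(7,1): the move to (6,1) reaches an L cell, so W
(4,8): one of the L cells justified above, so L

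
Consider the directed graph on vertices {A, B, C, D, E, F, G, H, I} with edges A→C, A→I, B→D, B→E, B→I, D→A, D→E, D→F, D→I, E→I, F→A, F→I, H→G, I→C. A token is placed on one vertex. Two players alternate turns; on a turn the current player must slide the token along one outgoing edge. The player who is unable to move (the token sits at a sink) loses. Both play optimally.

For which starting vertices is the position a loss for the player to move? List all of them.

Build the W/L table. Terminal = L. A non-terminal position is W if it has a move to some L; otherwise it is L.
Every edge goes from a vertex to one that appears earlier in the order C, G, H, I, A, F, E, D, B, so processing vertices in that order labels each vertex after all of its successors.
C: no outgoing edge → L
G: no outgoing edge → L
H: reaches L-position G → W
I: reaches L-position C → W
A: reaches L-position C → W
F: only reaches A(W), I(W), all W → L
E: only reaches I(W), which is W → L
D: reaches L-position E → W
B: reaches L-position E → W
The losing starting vertices are exactly the entries labelled L in this table (4 of them).

C, E, F, G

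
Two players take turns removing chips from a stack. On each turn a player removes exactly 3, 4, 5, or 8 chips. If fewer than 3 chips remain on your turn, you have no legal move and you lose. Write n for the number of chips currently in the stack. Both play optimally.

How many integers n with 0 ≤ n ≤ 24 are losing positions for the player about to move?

9

Build the W/L table. Terminal = L. A non-terminal position is W if it has a move to some L; otherwise it is L.
n=0: no move → L
n=1: no move → L
n=2: no move → L
n=3: can move to 0, which is L ⇒ W
n=4: can move to 1, which is L ⇒ W
n=5: can move to 2, which is L ⇒ W
n=6: can move to 2, which is L ⇒ W
n=7: can move to 2, which is L ⇒ W
n=8: can move to 0, which is L ⇒ W
n=9: can move to 1, which is L ⇒ W
n=10: can move to 2, which is L ⇒ W
n=11: moves to 8(W), 7(W), 6(W), 3(W); every one is W ⇒ L
n=12: moves to 9(W), 8(W), 7(W), 4(W); every one is W ⇒ L
n=13: moves to 10(W), 9(W), 8(W), 5(W); every one is W ⇒ L
n=14: can move to 11, which is L ⇒ W
n=15: can move to 12, which is L ⇒ W
n=16: can move to 13, which is L ⇒ W
n=17: can move to 13, which is L ⇒ W
n=18: can move to 13, which is L ⇒ W
n=19: can move to 11, which is L ⇒ W
n=20: can move to 12, which is L ⇒ W
n=21: can move to 13, which is L ⇒ W
n=22: moves to 19(W), 18(W), 17(W), 14(W); every one is W ⇒ L
n=23: moves to 20(W), 19(W), 18(W), 15(W); every one is W ⇒ L
n=24: moves to 21(W), 20(W), 19(W), 16(W); every one is W ⇒ L
L entries with 0 ≤ n ≤ 24: n = 0, 1, 2, 11, 12, 13, 22, 23, 24; that makes 9.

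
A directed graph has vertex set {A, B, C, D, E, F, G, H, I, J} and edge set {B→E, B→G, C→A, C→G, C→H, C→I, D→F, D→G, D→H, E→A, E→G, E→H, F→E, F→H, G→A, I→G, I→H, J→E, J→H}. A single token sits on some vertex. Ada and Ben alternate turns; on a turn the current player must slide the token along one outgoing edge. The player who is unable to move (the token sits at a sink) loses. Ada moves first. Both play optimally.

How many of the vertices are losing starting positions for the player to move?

3

Positions with no move are L. A position that does have a move is losing for the player to move precisely when every available move leads to a winning position for the opponent. Fill in the labels:
Every edge goes from a vertex to one that appears earlier in the order H, A, G, I, C, E, J, B, F, D, so processing vertices in that order labels each vertex after all of its successors.
H: no outgoing edge → L
A: no outgoing edge → L
G: reaches L-position A → W
I: reaches L-position H → W
C: reaches L-position A → W
E: reaches L-position A → W
J: reaches L-position H → W
B: only reaches E(W), G(W), all W → L
F: reaches L-position H → W
D: reaches L-position H → W
The L vertices are A, B, H; that is 3 in all.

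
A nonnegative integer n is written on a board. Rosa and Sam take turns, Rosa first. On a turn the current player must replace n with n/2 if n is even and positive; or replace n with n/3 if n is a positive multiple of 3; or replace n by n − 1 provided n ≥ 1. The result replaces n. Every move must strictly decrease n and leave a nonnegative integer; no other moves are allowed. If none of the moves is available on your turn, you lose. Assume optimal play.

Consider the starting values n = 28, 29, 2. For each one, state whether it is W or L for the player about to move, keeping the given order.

Label each position W (a win for the player to move) or L (a loss). A position with no legal move is L; any other position is W exactly when some move reaches an L, and L when every move reaches a W.
n=0: no move → L
n=1: can move to 0, which is L ⇒ W
n=2: the only move is to 1(W), a W ⇒ L
n=3: can move to 2, which is L ⇒ W
n=4: can move to 2, which is L ⇒ W
n=5: the only move is to 4(W), a W ⇒ L
n=6: can move to 2, which is L ⇒ W
n=7: the only move is to 6(W), a W ⇒ L
n=8: can move to 7, which is L ⇒ W
n=9: moves to 3(W), 8(W); every one is W ⇒ L
n=10: can move to 5, which is L ⇒ W
n=11: the only move is to 10(W), a W ⇒ L
n=12: can move to 11, which is L ⇒ W
n=13: the only move is to 12(W), a W ⇒ L
n=14: can move to 7, which is L ⇒ W
n=15: can move to 5, which is L ⇒ W
n=16: moves to 8(W), 15(W); every one is W ⇒ L
n=17: can move to 16, which is L ⇒ W
n=18: can move to 9, which is L ⇒ W
n=19: the only move is to 18(W), a W ⇒ L
n=20: can move to 19, which is L ⇒ W
n=21: can move to 7, which is L ⇒ W
n=22: can move to 11, which is L ⇒ W
n=23: the only move is to 22(W), a W ⇒ L
n=24: can move to 23, which is L ⇒ W
n=25: the only move is to 24(W), a W ⇒ L
n=26: can move to 13, which is L ⇒ W
n=27: can move to 9, which is L ⇒ W
n=28: moves to 14(W), 27(W); every one is W ⇒ L
n=29: can move to 28, which is L ⇒ W

28: L, 29: W, 2: L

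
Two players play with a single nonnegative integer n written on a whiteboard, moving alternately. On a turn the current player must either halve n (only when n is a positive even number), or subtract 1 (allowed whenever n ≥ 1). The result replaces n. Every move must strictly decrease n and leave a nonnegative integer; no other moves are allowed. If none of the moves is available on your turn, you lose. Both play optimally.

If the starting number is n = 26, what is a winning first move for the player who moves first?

Move to 13.

Work bottom-up. With no move the player to move loses. Otherwise the position is W if at least one move leads to an L position for the opponent, and L if every move leads to a W.
n=0: no move → L
n=1: reaches L-position 0 → W
n=2: only reaches 1(W), which is W → L
n=3: reaches L-position 2 → W
n=4: reaches L-position 2 → W
n=5: only reaches 4(W), which is W → L
n=6: reaches L-position 5 → W
n=7: only reaches 6(W), which is W → L
n=8: reaches L-position 7 → W
n=9: only reaches 8(W), which is W → L
n=10: reaches L-position 5 → W
n=11: only reaches 10(W), which is W → L
n=12: reaches L-position 11 → W
n=13: only reaches 12(W), which is W → L
n=14: reaches L-position 7 → W
n=15: only reaches 14(W), which is W → L
n=16: reaches L-position 15 → W
n=17: only reaches 16(W), which is W → L
n=18: reaches L-position 9 → W
n=19: only reaches 18(W), which is W → L
n=20: reaches L-position 19 → W
n=21: only reaches 20(W), which is W → L
n=22: reaches L-position 11 → W
n=23: only reaches 22(W), which is W → L
n=24: reaches L-position 23 → W
n=25: only reaches 24(W), which is W → L
n=26: reaches L-position 13 → W
From 26, the L positions reachable in one move are: 13, 25. Any move reaching one of these is winning.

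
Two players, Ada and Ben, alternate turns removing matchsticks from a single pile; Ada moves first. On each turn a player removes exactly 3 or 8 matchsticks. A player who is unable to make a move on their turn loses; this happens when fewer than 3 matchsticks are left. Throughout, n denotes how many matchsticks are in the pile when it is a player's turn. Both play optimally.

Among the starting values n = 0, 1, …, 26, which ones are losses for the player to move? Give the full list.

Work bottom-up. With no move the player to move loses. Otherwise the position is W if at least one move leads to an L position for the opponent, and L if every move leads to a W.
n=0: no move → L
n=1: no move → L
n=2: no move → L
n=3: W (go to 0, an L position)
n=4: W (go to 1, an L position)
n=5: W (go to 2, an L position)
n=6: L (sole option 3(W) is W)
n=7: L (sole option 4(W) is W)
n=8: W (go to 0, an L position)
n=9: W (go to 6, an L position)
n=10: W (go to 7, an L position)
n=11: L (options 8(W), 3(W) are all W)
n=12: L (options 9(W), 4(W) are all W)
n=13: L (options 10(W), 5(W) are all W)
n=14: W (go to 11, an L position)
n=15: W (go to 12, an L position)
n=16: W (go to 13, an L position)
n=17: L (options 14(W), 9(W) are all W)
n=18: L (options 15(W), 10(W) are all W)
n=19: W (go to 11, an L position)
n=20: W (go to 17, an L position)
n=21: W (go to 18, an L position)
n=22: L (options 19(W), 14(W) are all W)
n=23: L (options 20(W), 15(W) are all W)
n=24: L (options 21(W), 16(W) are all W)
n=25: W (go to 22, an L position)
n=26: W (go to 23, an L position)
The losing starting values of n are exactly the entries labelled L in this table (13 of them).

0, 1, 2, 6, 7, 11, 12, 13, 17, 18, 22, 23, 24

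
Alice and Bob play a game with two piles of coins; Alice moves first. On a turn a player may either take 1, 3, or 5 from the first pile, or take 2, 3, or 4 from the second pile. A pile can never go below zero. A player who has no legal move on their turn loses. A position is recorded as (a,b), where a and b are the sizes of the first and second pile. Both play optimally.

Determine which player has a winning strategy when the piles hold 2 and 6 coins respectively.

Label each position W (a win for the player to move) or L (a loss). A position with no legal move is L; any other position is W exactly when some move reaches an L, and L when every move reaches a W.
No move ever increases a pile, so every position that can arise here has a ≤ 2 and b ≤ 6; it is enough to label the cells with 0 ≤ a ≤ 2 and 0 ≤ b ≤ 6.
Every move lowers a or b (never raises either), so fill the grid row by row in increasing a, and left to right within a row: each cell's successors are then already labelled.
      b=0  b=1  b=2  b=3  b=4  b=5  b=6
a=0:    L    L    W    W    W    W    L
a=1:    W    W    L    L    W    W    W
a=2:    L    L    W    W    W    W    L
Cells with no legal move (terminal, hence L): (0,0), (0,1).
The remaining L cells, each justified by listing all of its moves:
(0,6): moves to (0,4)(W), (0,3)(W), (0,2)(W); every one is W ⇒ L
(1,2): moves to (0,2)(W), (1,0)(W); every one is W ⇒ L
(1,3): moves to (0,3)(W), (1,1)(W), (1,0)(W); every one is W ⇒ L
(2,0): the only move is to (1,0)(W), a W ⇒ L
(2,1): the only move is to (1,1)(W), a W ⇒ L
(2,6): moves to (1,6)(W), (2,4)(W), (2,3)(W), (2,2)(W); every one is W ⇒ L
Every other cell has at least one move into one of the L cells above, so it is W.
The starting position (2,6) is L: whatever Alice does, the opponent receives a W position.

Bob wins.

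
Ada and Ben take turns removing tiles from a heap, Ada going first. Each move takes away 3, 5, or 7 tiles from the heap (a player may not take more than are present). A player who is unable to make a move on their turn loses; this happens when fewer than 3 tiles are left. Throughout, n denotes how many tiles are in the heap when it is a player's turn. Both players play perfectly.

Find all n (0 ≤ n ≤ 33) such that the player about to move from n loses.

0, 1, 2, 10, 11, 12, 20, 21, 22, 30, 31, 32

Positions with no move are L. A position that does have a move is losing for the player to move precisely when every available move leads to a winning position for the opponent. Fill in the labels:
n=0: no move → L
n=1: no move → L
n=2: no move → L
n=3: W (go to 0, an L position)
n=4: W (go to 1, an L position)
n=5: W (go to 2, an L position)
n=6: W (go to 1, an L position)
n=7: W (go to 2, an L position)
n=8: W (go to 1, an L position)
n=9: W (go to 2, an L position)
n=10: L (options 7(W), 5(W), 3(W) are all W)
n=11: L (options 8(W), 6(W), 4(W) are all W)
n=12: L (options 9(W), 7(W), 5(W) are all W)
n=13: W (go to 10, an L position)
n=14: W (go to 11, an L position)
n=15: W (go to 12, an L position)
n=16: W (go to 11, an L position)
n=17: W (go to 12, an L position)
n=18: W (go to 11, an L position)
n=19: W (go to 12, an L position)
n=20: L (options 17(W), 15(W), 13(W) are all W)
n=21: L (options 18(W), 16(W), 14(W) are all W)
n=22: L (options 19(W), 17(W), 15(W) are all W)
n=23: W (go to 20, an L position)
n=24: W (go to 21, an L position)
n=25: W (go to 22, an L position)
n=26: W (go to 21, an L position)
n=27: W (go to 22, an L position)
n=28: W (go to 21, an L position)
n=29: W (go to 22, an L position)
n=30: L (options 27(W), 25(W), 23(W) are all W)
n=31: L (options 28(W), 26(W), 24(W) are all W)
n=32: L (options 29(W), 27(W), 25(W) are all W)
n=33: W (go to 30, an L position)
Reading off the rows marked L gives the requested list; there are 12 such values of n.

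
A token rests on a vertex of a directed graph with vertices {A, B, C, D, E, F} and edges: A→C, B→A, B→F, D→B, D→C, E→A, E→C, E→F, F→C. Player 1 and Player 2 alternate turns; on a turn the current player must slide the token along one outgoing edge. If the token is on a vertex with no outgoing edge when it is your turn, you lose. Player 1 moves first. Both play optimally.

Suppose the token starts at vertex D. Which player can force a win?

Build the W/L table. Terminal = L. A non-terminal position is W if it has a move to some L; otherwise it is L.
Every edge goes from a vertex to one that appears earlier in the order C, F, A, B, D, E, so processing vertices in that order labels each vertex after all of its successors.
C: no outgoing edge → L
F: reaches L-position C → W
A: reaches L-position C → W
B: only reaches A(W), F(W), all W → L
D: reaches L-position B → W
E: reaches L-position C → W
The starting position D is W: Player 1 should move to B, handing over an L position.

Player 1 wins.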